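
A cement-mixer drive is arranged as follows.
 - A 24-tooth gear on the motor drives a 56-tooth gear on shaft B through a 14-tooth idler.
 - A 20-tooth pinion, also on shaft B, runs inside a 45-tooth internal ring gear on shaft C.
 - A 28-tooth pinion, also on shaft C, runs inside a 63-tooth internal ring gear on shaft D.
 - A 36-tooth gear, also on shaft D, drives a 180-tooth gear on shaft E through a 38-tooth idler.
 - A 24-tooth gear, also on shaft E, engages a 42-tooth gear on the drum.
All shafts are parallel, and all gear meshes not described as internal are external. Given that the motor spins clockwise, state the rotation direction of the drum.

counterclockwise

the motor → shaft B: driver → idler → driven is 2 external meshes, 2 reversals → CW.
shaft B → shaft C: internal mesh, same direction → CW.
shaft C → shaft D: internal mesh, same direction → CW.
shaft D → shaft E: driver → idler → driven is 2 external meshes, 2 reversals → CW.
shaft E → the drum: external mesh, 1 reversal → CCW.
5 reversals in total — an odd number — so the drum turns opposite to the motor.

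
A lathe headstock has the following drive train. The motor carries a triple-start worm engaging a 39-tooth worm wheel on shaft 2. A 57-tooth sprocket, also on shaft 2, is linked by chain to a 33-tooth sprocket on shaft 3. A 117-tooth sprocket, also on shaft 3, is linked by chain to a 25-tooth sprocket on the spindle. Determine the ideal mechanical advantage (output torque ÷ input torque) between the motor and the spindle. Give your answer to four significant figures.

1.608

Each stage contributes driven/driver: worm 39/3 = 13, chain 33/57 = 0.57895, chain 25/117 = 0.21368.
Overall: 13 × 0.57895 × 0.21368 = 1.6082.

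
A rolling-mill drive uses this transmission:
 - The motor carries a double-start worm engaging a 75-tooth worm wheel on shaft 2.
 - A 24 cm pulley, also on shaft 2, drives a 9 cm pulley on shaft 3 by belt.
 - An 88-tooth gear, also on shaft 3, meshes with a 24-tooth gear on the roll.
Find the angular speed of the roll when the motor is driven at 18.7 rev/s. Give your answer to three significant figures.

4.88 rev/s

the motor → shaft 2 (worm, 75/2): 18.7 ÷ 37.5 = 0.49867 rev/s
shaft 2 → shaft 3 (belt, 9/24): 0.49867 ÷ 0.375 = 1.3298 rev/s
shaft 3 → the roll (gear mesh, 24/88): 1.3298 ÷ 0.27273 = 4.8759 rev/s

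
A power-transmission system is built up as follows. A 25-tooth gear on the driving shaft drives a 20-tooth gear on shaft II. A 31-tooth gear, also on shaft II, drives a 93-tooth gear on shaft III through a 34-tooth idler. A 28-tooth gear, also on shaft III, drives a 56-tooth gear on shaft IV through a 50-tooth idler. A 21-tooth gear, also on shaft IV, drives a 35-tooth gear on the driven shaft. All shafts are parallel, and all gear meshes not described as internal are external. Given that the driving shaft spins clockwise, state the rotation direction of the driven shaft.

the driving shaft → shaft II: external mesh, 1 reversal → CCW.
shaft II → shaft III: driver → idler → driven is 2 external meshes, 2 reversals → CCW.
shaft III → shaft IV: driver → idler → driven is 2 external meshes, 2 reversals → CCW.
shaft IV → the driven shaft: external mesh, 1 reversal → CW.
6 reversals in total — an even number — so the driven shaft turns the same way as the driving shaft.

clockwise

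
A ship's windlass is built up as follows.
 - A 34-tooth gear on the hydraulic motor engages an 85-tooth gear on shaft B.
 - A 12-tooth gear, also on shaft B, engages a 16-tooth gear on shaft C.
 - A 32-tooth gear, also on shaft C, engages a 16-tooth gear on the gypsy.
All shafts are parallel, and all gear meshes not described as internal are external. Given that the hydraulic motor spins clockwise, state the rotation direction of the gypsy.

the hydraulic motor → shaft B: external mesh, 1 reversal → CCW.
shaft B → shaft C: external mesh, 1 reversal → CW.
shaft C → the gypsy: external mesh, 1 reversal → CCW.
3 reversals in total — an odd number — so the gypsy turns opposite to the hydraulic motor.

counterclockwise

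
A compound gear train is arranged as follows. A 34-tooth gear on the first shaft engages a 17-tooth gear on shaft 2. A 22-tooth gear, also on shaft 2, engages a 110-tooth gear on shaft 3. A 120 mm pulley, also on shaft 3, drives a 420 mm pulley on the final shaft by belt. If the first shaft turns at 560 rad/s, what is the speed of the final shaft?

the first shaft → shaft 2 (gear mesh, 17/34): 560 ÷ 0.5 = 1120 rad/s
shaft 2 → shaft 3 (gear mesh, 110/22): 1120 ÷ 5 = 224 rad/s
shaft 3 → the final shaft (belt, 420/120): 224 ÷ 3.5 = 64 rad/s

64 rad/s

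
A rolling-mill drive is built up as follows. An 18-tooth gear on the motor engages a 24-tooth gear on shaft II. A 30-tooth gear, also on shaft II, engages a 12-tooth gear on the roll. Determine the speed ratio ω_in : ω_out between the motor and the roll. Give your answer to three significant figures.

0.533

Each stage contributes driven/driver: gear mesh 24/18 = 1.3333, gear mesh 12/30 = 0.4.
Overall: 1.3333 × 0.4 = 0.53333.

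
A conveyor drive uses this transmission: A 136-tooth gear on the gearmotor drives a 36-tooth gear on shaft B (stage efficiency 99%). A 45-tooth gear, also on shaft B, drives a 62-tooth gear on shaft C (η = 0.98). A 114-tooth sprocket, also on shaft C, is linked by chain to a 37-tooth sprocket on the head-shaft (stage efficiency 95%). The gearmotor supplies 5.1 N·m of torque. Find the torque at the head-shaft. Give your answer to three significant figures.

Gear mesh: ratio = 36/136 = 0.26471; torque at shaft B = 5.1 × 0.26471 × 0.99 = 1.3365 N·m.
Gear mesh: ratio = 62/45 = 1.3778; torque at shaft C = 1.3365 × 1.3778 × 0.98 = 1.8046 N·m.
Chain: ratio = 37/114 = 0.32456; torque at the head-shaft = 1.8046 × 0.32456 × 0.95 = 0.55641 N·m.

0.556 N·m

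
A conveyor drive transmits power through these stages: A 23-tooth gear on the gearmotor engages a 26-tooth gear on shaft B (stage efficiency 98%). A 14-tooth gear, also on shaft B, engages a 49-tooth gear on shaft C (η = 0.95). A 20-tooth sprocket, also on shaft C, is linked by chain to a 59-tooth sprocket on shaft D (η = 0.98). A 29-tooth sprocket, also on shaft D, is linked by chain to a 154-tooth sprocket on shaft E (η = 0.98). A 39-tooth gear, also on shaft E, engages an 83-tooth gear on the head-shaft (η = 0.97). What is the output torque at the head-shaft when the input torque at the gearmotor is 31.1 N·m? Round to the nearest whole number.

Gear mesh: ratio = 26/23 = 1.1304; torque at shaft B = 31.1 × 1.1304 × 0.98 = 34.453 N·m.
Gear mesh: ratio = 49/14 = 3.5; torque at shaft C = 34.453 × 3.5 × 0.95 = 114.56 N·m.
Chain: ratio = 59/20 = 2.95; torque at shaft D = 114.56 × 2.95 × 0.98 = 331.19 N·m.
Chain: ratio = 154/29 = 5.3103; torque at shaft E = 331.19 × 5.3103 × 0.98 = 1723.5 N·m.
Gear mesh: ratio = 83/39 = 2.1282; torque at the head-shaft = 1723.5 × 2.1282 × 0.97 = 3558 N·m.

3558 N·m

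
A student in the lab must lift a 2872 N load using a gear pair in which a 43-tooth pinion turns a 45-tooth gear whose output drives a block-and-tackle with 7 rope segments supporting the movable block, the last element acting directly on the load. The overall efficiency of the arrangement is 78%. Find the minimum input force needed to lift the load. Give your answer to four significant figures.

502.6 N

Gear pair MA = 45/43 = 1.0465.
Block-and-tackle MA = number of supporting rope parts = 7.
Combined ideal MA = 1.0465 × 7 = 7.3256.
Actual MA = 7.3256 × 0.78 = 5.714.
Effort = load / actual MA = 2872 / 5.714 = 502.63 N.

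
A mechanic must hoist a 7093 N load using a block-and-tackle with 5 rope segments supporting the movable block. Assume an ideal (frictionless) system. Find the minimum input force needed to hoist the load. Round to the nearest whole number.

Block-and-tackle MA = number of supporting rope parts = 5.
Effort = load / MA = 7093 / 5 = 1418.6 N.

1419 N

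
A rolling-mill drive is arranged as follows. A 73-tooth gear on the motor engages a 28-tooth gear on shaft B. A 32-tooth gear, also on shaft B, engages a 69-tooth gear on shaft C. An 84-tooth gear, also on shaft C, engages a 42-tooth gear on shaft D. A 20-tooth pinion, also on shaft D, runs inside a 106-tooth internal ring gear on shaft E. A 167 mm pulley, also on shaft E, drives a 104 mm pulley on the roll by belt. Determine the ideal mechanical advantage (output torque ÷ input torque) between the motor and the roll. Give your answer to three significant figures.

1.36

Each stage contributes driven/driver: gear mesh 28/73 = 0.38356, gear mesh 69/32 = 2.1562, gear mesh 42/84 = 0.5, internal gear 106/20 = 5.3, belt 104/167 = 0.62275.
Overall: 0.38356 × 2.1562 × 0.5 × 5.3 × 0.62275 = 1.3649.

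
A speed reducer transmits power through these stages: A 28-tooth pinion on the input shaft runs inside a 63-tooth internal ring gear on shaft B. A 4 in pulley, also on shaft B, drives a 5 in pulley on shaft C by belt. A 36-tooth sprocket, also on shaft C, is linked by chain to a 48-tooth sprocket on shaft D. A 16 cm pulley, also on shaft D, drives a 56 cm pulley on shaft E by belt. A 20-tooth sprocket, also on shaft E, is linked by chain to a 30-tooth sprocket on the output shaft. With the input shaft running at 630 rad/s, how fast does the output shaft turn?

32 rad/s

internal gear 63/28 = 2.25 → 630/2.25 = 280 rad/s
belt 5/4 = 1.25 → 280/1.25 = 224 rad/s
chain 48/36 = 1.3333 → 224/1.3333 = 168 rad/s
belt 56/16 = 3.5 → 168/3.5 = 48 rad/s
chain 30/20 = 1.5 → 48/1.5 = 32 rad/s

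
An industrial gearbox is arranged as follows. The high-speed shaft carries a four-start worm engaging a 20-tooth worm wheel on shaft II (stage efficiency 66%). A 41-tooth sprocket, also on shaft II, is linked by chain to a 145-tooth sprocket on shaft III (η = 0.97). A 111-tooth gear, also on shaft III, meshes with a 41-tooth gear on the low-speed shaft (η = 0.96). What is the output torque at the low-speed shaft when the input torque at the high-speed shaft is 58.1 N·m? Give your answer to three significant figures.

After the worm (20/4): 58.1 × 5 × 0.66 = 191.73 N·m
After the chain (145/41): 191.73 × 3.5366 × 0.97 = 657.73 N·m
After the gear mesh (41/111): 657.73 × 0.36937 × 0.96 = 233.23 N·m

233 N·m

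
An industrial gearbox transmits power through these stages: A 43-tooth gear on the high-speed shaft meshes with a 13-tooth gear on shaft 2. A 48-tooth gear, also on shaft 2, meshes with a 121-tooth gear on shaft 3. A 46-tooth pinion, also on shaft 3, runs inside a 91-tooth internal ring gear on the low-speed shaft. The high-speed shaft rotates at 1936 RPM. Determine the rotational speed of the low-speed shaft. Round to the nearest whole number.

1284 RPM

the high-speed shaft → shaft 2 (gear mesh, 13/43): 1936 ÷ 0.30233 = 6403.7 RPM
shaft 2 → shaft 3 (gear mesh, 121/48): 6403.7 ÷ 2.5208 = 2540.3 RPM
shaft 3 → the low-speed shaft (internal gear, 91/46): 2540.3 ÷ 1.9783 = 1284.1 RPM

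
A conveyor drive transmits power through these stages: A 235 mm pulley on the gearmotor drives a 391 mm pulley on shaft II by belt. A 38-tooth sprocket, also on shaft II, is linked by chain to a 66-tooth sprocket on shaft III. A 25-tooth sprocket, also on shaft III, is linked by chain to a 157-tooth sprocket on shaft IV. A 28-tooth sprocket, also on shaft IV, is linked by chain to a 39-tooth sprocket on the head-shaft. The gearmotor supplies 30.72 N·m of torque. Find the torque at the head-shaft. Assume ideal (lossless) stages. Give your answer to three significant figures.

777 N·m

Belt: ratio = 391/235 = 1.6638; torque at shaft II = 30.72 × 1.6638 = 51.113 N·m.
Chain: ratio = 66/38 = 1.7368; torque at shaft III = 51.113 × 1.7368 = 88.775 N·m.
Chain: ratio = 157/25 = 6.28; torque at shaft IV = 88.775 × 6.28 = 557.51 N·m.
Chain: ratio = 39/28 = 1.3929; torque at the head-shaft = 557.51 × 1.3929 = 776.53 N·m.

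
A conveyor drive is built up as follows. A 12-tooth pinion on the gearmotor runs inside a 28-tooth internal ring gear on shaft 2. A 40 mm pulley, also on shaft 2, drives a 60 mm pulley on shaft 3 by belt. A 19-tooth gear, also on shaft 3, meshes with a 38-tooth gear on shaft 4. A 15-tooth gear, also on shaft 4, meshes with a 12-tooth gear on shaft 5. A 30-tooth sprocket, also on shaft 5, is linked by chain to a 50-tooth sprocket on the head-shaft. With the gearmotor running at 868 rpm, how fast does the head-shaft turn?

93 rpm

the gearmotor → shaft 2 (internal gear, 28/12): 868 ÷ 2.3333 = 372 rpm
shaft 2 → shaft 3 (belt, 60/40): 372 ÷ 1.5 = 248 rpm
shaft 3 → shaft 4 (gear mesh, 38/19): 248 ÷ 2 = 124 rpm
shaft 4 → shaft 5 (gear mesh, 12/15): 124 ÷ 0.8 = 155 rpm
shaft 5 → the head-shaft (chain, 50/30): 155 ÷ 1.6667 = 93 rpm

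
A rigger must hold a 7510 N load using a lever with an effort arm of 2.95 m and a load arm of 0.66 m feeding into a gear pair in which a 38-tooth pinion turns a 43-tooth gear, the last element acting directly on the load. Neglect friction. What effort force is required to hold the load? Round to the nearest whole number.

Lever MA = effort arm / load arm = 2.95/0.66 = 4.4697.
Gear pair MA = 43/38 = 1.1316.
Combined ideal MA = 4.4697 × 1.1316 = 5.0578.
Effort = load / MA = 7510 / 5.0578 = 1484.8 N.

1485 N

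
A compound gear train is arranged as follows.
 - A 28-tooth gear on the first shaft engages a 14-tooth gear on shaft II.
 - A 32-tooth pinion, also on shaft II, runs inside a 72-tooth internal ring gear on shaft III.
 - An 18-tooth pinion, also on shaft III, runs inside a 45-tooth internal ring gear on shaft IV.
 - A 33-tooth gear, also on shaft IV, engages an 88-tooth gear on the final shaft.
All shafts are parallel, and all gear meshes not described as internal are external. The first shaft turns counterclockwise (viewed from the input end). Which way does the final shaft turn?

the first shaft → shaft II: external mesh, 1 reversal → CW.
shaft II → shaft III: internal mesh, same direction → CW.
shaft III → shaft IV: internal mesh, same direction → CW.
shaft IV → the final shaft: external mesh, 1 reversal → CCW.
2 reversals in total — an even number — so the final shaft turns the same way as the first shaft.

counterclockwise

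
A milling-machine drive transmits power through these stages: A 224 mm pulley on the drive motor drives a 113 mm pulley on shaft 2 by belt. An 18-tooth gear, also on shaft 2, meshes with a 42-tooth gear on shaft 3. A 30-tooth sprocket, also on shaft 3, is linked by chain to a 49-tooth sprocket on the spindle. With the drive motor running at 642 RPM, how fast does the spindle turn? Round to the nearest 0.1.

333.9 RPM

Belt: ratio = 113/224 = 0.50446, so shaft 2 turns at 642 / 0.50446 = 1272.6 RPM.
Gear mesh: ratio = 42/18 = 2.3333, so shaft 3 turns at 1272.6 / 2.3333 = 545.42 RPM.
Chain: ratio = 49/30 = 1.6333, so the spindle turns at 545.42 / 1.6333 = 333.93 RPM.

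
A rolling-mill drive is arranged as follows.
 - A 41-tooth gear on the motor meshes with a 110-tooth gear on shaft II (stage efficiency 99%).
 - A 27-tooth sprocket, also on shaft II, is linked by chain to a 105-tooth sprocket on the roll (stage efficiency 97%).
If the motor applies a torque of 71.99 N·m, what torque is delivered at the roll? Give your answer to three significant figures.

After the gear mesh (110/41): 71.99 × 2.6829 × 0.99 = 191.21 N·m
After the chain (105/27): 191.21 × 3.8889 × 0.97 = 721.3 N·m

721 N·m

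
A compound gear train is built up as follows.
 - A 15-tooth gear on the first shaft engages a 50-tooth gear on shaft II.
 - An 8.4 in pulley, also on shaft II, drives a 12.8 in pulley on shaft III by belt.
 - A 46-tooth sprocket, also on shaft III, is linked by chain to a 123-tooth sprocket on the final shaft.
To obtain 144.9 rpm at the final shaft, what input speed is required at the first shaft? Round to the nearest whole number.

Overall ratio R = 3.3333 × 1.5238 × 2.6739 = 13.582.
Required input speed = output speed × R = 144.9 × 13.582 = 1968 rpm.

1968 rpm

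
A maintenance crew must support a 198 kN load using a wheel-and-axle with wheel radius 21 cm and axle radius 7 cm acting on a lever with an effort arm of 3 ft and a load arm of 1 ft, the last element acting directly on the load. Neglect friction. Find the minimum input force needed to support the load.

22 kN

Wheel-and-axle MA = R/r = 21/7 = 3.
Lever MA = effort arm / load arm = 3/1 = 3.
Combined ideal MA = 3 × 3 = 9.
Effort = load / MA = 198 / 9 = 22 kN.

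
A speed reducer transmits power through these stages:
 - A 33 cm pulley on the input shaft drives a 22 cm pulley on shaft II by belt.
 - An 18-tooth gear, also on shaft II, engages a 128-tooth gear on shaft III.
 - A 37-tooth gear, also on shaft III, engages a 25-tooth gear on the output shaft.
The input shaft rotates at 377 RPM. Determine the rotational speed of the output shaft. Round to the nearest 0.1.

117.7 RPM

the input shaft → shaft II (belt, 22/33): 377 ÷ 0.66667 = 565.5 RPM
shaft II → shaft III (gear mesh, 128/18): 565.5 ÷ 7.1111 = 79.523 RPM
shaft III → the output shaft (gear mesh, 25/37): 79.523 ÷ 0.67568 = 117.69 RPM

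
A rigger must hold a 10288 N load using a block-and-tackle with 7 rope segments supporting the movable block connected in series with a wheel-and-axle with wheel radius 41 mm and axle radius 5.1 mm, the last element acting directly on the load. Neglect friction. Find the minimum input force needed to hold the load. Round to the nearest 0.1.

182.8 N

Block-and-tackle MA = number of supporting rope parts = 7.
Wheel-and-axle MA = R/r = 41/5.1 = 8.0392.
Combined ideal MA = 7 × 8.0392 = 56.275.
Effort = load / MA = 10288 / 56.275 = 182.82 N.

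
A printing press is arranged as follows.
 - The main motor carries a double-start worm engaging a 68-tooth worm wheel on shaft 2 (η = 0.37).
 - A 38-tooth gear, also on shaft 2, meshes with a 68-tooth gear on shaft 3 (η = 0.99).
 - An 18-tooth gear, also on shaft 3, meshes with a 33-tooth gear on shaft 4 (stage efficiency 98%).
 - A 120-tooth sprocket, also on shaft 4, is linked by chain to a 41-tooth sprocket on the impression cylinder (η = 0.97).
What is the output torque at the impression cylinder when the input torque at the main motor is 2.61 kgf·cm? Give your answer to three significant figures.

34.6 kgf·cm

worm 68/2 = 34 → τ = 2.61·34·0.37 = 32.834 kgf·cm
gear mesh 68/38 = 1.7895 → τ = 32.834·1.7895·0.99 = 58.168 kgf·cm
gear mesh 33/18 = 1.8333 → τ = 58.168·1.8333·0.98 = 104.51 kgf·cm
chain 41/120 = 0.34167 → τ = 104.51·0.34167·0.97 = 34.636 kgf·cm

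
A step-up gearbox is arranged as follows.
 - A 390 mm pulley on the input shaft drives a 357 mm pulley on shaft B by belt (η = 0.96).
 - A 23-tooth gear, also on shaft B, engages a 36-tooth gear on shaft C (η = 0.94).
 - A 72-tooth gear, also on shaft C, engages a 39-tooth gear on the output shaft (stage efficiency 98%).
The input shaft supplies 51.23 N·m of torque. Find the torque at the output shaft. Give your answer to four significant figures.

Belt: ratio = 357/390 = 0.91538; torque at shaft B = 51.23 × 0.91538 × 0.96 = 45.019 N·m.
Gear mesh: ratio = 36/23 = 1.5652; torque at shaft C = 45.019 × 1.5652 × 0.94 = 66.237 N·m.
Gear mesh: ratio = 39/72 = 0.54167; torque at the output shaft = 66.237 × 0.54167 × 0.98 = 35.161 N·m.

35.16 N·m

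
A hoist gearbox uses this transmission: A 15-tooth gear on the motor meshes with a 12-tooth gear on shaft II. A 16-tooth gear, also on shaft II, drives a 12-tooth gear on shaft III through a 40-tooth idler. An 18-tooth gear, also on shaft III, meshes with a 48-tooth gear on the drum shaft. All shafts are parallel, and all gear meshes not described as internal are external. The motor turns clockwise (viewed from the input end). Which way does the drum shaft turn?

clockwise

the motor → shaft II: external mesh, 1 reversal → CCW.
shaft II → shaft III: driver → idler → driven is 2 external meshes, 2 reversals → CCW.
shaft III → the drum shaft: external mesh, 1 reversal → CW.
4 reversals in total — an even number — so the drum shaft turns the same way as the motor.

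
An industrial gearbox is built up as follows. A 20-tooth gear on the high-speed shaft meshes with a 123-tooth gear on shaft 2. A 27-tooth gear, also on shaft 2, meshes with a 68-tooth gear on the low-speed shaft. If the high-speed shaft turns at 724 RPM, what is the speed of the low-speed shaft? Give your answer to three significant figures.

Gear mesh: ratio = 123/20 = 6.15, so shaft 2 turns at 724 / 6.15 = 117.72 RPM.
Gear mesh: ratio = 68/27 = 2.5185, so the low-speed shaft turns at 117.72 / 2.5185 = 46.743 RPM.

46.7 RPM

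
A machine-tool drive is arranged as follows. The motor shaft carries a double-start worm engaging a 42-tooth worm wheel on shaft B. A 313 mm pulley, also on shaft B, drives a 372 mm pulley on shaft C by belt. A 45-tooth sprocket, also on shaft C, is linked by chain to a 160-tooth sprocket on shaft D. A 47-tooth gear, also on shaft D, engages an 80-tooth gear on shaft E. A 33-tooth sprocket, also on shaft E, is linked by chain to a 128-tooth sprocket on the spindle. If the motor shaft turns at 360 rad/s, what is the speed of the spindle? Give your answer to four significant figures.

worm 42/2 = 21 → 360/21 = 17.143 rad/s
belt 372/313 = 1.1885 → 17.143/1.1885 = 14.424 rad/s
chain 160/45 = 3.5556 → 14.424/3.5556 = 4.0567 rad/s
gear mesh 80/47 = 1.7021 → 4.0567/1.7021 = 2.3833 rad/s
chain 128/33 = 3.8788 → 2.3833/3.8788 = 0.61445 rad/s

0.6145 rad/s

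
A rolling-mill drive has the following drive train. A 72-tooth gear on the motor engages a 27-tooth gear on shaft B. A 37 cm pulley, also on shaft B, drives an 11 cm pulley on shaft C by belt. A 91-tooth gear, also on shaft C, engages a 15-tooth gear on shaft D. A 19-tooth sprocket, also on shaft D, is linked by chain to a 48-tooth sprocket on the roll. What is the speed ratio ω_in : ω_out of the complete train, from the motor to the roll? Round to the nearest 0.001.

0.046

Each stage contributes driven/driver: gear mesh 27/72 = 0.375, belt 11/37 = 0.2973, gear mesh 15/91 = 0.16484, chain 48/19 = 2.5263.
Overall: 0.375 × 0.2973 × 0.16484 × 2.5263 = 0.046426.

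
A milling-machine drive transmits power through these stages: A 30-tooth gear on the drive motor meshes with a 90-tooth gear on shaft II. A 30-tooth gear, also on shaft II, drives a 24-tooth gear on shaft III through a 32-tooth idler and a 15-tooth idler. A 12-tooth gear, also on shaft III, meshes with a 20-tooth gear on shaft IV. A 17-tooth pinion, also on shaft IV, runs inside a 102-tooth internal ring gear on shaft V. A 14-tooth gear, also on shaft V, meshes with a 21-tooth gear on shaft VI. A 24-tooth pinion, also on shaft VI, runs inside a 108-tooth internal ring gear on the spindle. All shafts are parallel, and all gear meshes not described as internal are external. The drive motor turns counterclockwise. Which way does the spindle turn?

counterclockwise

the drive motor → shaft II: external mesh, 1 reversal → CW.
shaft II → shaft III: driver → idler → idler → driven is 3 external meshes, 3 reversals → CCW.
shaft III → shaft IV: external mesh, 1 reversal → CW.
shaft IV → shaft V: internal mesh, same direction → CW.
shaft V → shaft VI: external mesh, 1 reversal → CCW.
shaft VI → the spindle: internal mesh, same direction → CCW.
6 reversals in total — an even number — so the spindle turns the same way as the drive motor.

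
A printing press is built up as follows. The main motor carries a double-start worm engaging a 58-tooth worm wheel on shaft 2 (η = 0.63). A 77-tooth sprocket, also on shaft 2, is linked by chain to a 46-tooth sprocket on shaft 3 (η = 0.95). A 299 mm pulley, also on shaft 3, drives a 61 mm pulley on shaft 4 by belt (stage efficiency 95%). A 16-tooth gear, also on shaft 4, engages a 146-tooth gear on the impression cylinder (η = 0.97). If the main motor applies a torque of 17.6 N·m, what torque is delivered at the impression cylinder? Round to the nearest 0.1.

313.1 N·m

Worm: ratio = 58/2 = 29; torque at shaft 2 = 17.6 × 29 × 0.63 = 321.55 N·m.
Chain: ratio = 46/77 = 0.5974; torque at shaft 3 = 321.55 × 0.5974 × 0.95 = 182.49 N·m.
Belt: ratio = 61/299 = 0.20401; torque at shaft 4 = 182.49 × 0.20401 × 0.95 = 35.369 N·m.
Gear mesh: ratio = 146/16 = 9.125; torque at the impression cylinder = 35.369 × 9.125 × 0.97 = 313.06 N·m.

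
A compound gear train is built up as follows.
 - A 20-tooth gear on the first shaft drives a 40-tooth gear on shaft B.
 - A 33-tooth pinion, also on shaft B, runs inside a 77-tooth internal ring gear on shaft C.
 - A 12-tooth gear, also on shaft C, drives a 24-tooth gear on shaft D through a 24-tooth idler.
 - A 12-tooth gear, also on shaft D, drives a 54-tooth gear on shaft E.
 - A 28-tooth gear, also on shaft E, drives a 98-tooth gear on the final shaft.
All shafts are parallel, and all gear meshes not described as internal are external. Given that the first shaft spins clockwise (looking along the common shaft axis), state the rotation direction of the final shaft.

counterclockwise

the first shaft → shaft B: external mesh, 1 reversal → CCW.
shaft B → shaft C: internal mesh, same direction → CCW.
shaft C → shaft D: driver → idler → driven is 2 external meshes, 2 reversals → CCW.
shaft D → shaft E: external mesh, 1 reversal → CW.
shaft E → the final shaft: external mesh, 1 reversal → CCW.
5 reversals in total — an odd number — so the final shaft turns opposite to the first shaft.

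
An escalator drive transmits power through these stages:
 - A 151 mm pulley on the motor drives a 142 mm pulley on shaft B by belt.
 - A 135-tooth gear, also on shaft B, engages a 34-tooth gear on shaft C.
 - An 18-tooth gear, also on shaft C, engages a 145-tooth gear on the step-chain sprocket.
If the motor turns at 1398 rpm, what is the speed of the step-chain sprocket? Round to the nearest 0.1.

the motor → shaft B (belt, 142/151): 1398 ÷ 0.9404 = 1486.6 rpm
shaft B → shaft C (gear mesh, 34/135): 1486.6 ÷ 0.25185 = 5902.7 rpm
shaft C → the step-chain sprocket (gear mesh, 145/18): 5902.7 ÷ 8.0556 = 732.75 rpm

732.7 rpm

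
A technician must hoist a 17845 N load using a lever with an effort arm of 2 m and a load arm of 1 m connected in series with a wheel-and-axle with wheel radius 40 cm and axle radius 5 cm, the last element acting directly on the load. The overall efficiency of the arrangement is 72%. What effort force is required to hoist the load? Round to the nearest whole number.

1549 N

Lever MA = effort arm / load arm = 2/1 = 2.
Wheel-and-axle MA = R/r = 40/5 = 8.
Combined ideal MA = 2 × 8 = 16.
Actual MA = 16 × 0.72 = 11.52.
Effort = load / actual MA = 17845 / 11.52 = 1549 N.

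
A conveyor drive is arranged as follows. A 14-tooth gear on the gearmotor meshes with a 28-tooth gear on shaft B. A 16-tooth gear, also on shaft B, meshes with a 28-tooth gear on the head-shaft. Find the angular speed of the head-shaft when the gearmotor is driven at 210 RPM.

60 RPM

gear mesh 28/14 = 2 → 210/2 = 105 RPM
gear mesh 28/16 = 1.75 → 105/1.75 = 60 RPM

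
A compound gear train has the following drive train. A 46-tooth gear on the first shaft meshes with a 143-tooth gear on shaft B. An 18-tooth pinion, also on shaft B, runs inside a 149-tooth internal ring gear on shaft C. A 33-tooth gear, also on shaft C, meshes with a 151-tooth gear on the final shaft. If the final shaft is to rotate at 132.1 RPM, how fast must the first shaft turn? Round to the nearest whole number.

15555 RPM

Overall ratio R = 3.1087 × 8.2778 × 4.5758 = 117.75.
Required input speed = output speed × R = 132.1 × 117.75 = 15555 RPM.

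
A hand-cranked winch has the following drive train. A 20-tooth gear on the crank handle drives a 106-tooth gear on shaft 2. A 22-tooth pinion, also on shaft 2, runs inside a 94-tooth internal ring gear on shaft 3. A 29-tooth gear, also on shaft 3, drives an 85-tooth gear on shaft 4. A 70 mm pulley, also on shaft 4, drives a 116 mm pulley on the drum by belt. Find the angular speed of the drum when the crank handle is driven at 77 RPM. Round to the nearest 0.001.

the crank handle → shaft 2 (gear mesh, 106/20): 77 ÷ 5.3 = 14.528 RPM
shaft 2 → shaft 3 (internal gear, 94/22): 14.528 ÷ 4.2727 = 3.4002 RPM
shaft 3 → shaft 4 (gear mesh, 85/29): 3.4002 ÷ 2.931 = 1.1601 RPM
shaft 4 → the drum (belt, 116/70): 1.1601 ÷ 1.6571 = 0.70005 RPM

0.700 RPM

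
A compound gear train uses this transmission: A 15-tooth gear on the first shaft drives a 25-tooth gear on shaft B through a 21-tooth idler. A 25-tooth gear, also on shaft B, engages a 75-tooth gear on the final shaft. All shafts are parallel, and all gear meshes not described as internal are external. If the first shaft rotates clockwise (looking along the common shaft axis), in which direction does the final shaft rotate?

anticlockwise

the first shaft → shaft B: driver → idler → driven is 2 external meshes, 2 reversals → CW.
shaft B → the final shaft: external mesh, 1 reversal → CCW.
3 reversals in total — an odd number — so the final shaft turns opposite to the first shaft.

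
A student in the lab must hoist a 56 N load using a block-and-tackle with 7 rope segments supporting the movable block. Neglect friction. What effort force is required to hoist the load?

Block-and-tackle MA = number of supporting rope parts = 7.
Effort = load / MA = 56 / 7 = 8 N.

8 N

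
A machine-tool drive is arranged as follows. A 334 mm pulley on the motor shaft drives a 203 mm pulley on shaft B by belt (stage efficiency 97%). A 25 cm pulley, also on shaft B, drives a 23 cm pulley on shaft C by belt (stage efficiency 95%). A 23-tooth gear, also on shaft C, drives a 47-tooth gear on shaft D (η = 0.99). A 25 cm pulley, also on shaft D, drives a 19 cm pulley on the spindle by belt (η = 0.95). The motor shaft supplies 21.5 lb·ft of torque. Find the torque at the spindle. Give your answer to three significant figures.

16.2 lb·ft

After the belt (203/334): 21.5 × 0.60778 × 0.97 = 12.675 lb·ft
After the belt (23/25): 12.675 × 0.92 × 0.95 = 11.078 lb·ft
After the gear mesh (47/23): 11.078 × 2.0435 × 0.99 = 22.412 lb·ft
After the belt (19/25): 22.412 × 0.76 × 0.95 = 16.181 lb·ft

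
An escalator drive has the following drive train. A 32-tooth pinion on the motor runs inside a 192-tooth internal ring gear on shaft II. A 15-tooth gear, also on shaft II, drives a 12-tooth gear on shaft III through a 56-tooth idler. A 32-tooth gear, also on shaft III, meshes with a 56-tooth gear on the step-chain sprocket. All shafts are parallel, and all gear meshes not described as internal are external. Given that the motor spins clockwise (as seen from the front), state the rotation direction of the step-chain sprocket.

the motor → shaft II: internal mesh, same direction → CW.
shaft II → shaft III: driver → idler → driven is 2 external meshes, 2 reversals → CW.
shaft III → the step-chain sprocket: external mesh, 1 reversal → CCW.
3 reversals in total — an odd number — so the step-chain sprocket turns opposite to the motor.

anticlockwise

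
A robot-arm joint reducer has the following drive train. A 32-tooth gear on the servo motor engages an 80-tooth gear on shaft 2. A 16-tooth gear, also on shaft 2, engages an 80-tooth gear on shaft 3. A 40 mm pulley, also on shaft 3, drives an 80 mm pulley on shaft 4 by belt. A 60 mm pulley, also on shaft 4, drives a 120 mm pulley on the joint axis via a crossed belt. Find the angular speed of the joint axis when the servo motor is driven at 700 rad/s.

the servo motor → shaft 2 (gear mesh, 80/32): 700 ÷ 2.5 = 280 rad/s
shaft 2 → shaft 3 (gear mesh, 80/16): 280 ÷ 5 = 56 rad/s
shaft 3 → shaft 4 (belt, 80/40): 56 ÷ 2 = 28 rad/s
shaft 4 → the joint axis (belt, 120/60): 28 ÷ 2 = 14 rad/s

14 rad/s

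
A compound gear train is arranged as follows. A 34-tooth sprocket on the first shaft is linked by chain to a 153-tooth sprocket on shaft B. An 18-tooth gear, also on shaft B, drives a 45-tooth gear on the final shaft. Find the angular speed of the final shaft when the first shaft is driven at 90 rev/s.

Chain: ratio = 153/34 = 4.5, so shaft B turns at 90 / 4.5 = 20 rev/s.
Gear mesh: ratio = 45/18 = 2.5, so the final shaft turns at 20 / 2.5 = 8 rev/s.

8 rev/s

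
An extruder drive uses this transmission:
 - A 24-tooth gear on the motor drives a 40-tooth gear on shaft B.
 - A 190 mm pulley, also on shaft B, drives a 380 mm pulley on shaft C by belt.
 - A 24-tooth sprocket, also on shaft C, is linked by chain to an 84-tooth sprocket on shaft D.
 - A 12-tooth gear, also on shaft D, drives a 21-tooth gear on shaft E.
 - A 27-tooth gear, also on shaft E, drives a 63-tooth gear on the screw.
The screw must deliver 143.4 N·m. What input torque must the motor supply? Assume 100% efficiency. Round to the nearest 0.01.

Overall ratio R = 1.6667 × 2 × 3.5 × 1.75 × 2.3333 = 47.639.
Input torque = output torque / R = 143.4 / 47.639 = 3.0101 N·m.

3.01 N·m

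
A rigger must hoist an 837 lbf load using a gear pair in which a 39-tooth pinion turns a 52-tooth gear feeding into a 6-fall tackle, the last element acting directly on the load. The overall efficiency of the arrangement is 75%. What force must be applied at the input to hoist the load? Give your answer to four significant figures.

139.5 lbf

Gear pair MA = 52/39 = 1.3333.
Block-and-tackle MA = number of supporting rope parts = 6.
Combined ideal MA = 1.3333 × 6 = 8.
Actual MA = 8 × 0.75 = 6.
Effort = load / actual MA = 837 / 6 = 139.5 lbf.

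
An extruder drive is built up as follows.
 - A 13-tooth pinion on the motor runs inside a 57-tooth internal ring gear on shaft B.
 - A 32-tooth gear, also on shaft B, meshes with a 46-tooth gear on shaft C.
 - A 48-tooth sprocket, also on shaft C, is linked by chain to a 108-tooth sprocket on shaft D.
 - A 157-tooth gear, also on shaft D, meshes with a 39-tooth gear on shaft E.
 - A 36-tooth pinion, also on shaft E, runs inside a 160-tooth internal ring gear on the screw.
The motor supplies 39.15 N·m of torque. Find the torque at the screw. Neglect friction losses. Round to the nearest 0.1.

613.0 N·m

After the internal gear (57/13): 39.15 × 4.3846 = 171.66 N·m
After the gear mesh (46/32): 171.66 × 1.4375 = 246.76 N·m
After the chain (108/48): 246.76 × 2.25 = 555.21 N·m
After the gear mesh (39/157): 555.21 × 0.24841 = 137.92 N·m
After the internal gear (160/36): 137.92 × 4.4444 = 612.97 N·m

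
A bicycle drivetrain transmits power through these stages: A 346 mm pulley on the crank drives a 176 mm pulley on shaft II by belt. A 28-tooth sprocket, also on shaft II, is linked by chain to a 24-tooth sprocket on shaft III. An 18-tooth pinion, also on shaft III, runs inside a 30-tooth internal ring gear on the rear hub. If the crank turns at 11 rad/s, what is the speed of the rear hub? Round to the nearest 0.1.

the crank → shaft II (belt, 176/346): 11 ÷ 0.50867 = 21.625 rad/s
shaft II → shaft III (chain, 24/28): 21.625 ÷ 0.85714 = 25.229 rad/s
shaft III → the rear hub (internal gear, 30/18): 25.229 ÷ 1.6667 = 15.137 rad/s

15.1 rad/s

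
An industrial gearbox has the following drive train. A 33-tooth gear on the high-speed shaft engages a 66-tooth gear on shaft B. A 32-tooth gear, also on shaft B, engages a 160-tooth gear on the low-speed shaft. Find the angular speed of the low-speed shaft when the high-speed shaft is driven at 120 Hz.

Gear mesh: ratio = 66/33 = 2, so shaft B turns at 120 / 2 = 60 Hz.
Gear mesh: ratio = 160/32 = 5, so the low-speed shaft turns at 60 / 5 = 12 Hz.

12 Hz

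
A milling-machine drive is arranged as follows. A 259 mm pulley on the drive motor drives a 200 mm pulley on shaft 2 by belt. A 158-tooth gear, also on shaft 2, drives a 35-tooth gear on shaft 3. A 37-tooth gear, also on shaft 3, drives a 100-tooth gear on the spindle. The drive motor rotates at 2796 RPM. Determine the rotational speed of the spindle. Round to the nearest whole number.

the drive motor → shaft 2 (belt, 200/259): 2796 ÷ 0.7722 = 3620.8 RPM
shaft 2 → shaft 3 (gear mesh, 35/158): 3620.8 ÷ 0.22152 = 16345 RPM
shaft 3 → the spindle (gear mesh, 100/37): 16345 ÷ 2.7027 = 6047.8 RPM

6048 RPM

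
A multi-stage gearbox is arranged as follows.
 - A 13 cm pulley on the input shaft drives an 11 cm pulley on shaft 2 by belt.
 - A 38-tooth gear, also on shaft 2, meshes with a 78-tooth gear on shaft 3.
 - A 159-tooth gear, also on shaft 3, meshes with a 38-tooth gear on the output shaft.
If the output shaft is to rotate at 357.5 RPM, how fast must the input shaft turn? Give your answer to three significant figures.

148 RPM

Overall ratio R = 0.84615 × 2.0526 × 0.23899 = 0.41509.
Required input speed = output speed × R = 357.5 × 0.41509 = 148.4 RPM.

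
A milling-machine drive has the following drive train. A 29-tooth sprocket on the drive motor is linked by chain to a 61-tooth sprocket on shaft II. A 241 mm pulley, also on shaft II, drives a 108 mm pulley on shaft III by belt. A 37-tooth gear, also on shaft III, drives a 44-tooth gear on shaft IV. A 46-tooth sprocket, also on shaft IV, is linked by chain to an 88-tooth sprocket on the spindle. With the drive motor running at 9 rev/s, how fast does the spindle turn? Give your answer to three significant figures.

Chain: ratio = 61/29 = 2.1034, so shaft II turns at 9 / 2.1034 = 4.2787 rev/s.
Belt: ratio = 108/241 = 0.44813, so shaft III turns at 4.2787 / 0.44813 = 9.5478 rev/s.
Gear mesh: ratio = 44/37 = 1.1892, so shaft IV turns at 9.5478 / 1.1892 = 8.0288 rev/s.
Chain: ratio = 88/46 = 1.913, so the spindle turns at 8.0288 / 1.913 = 4.1969 rev/s.

4.20 rev/s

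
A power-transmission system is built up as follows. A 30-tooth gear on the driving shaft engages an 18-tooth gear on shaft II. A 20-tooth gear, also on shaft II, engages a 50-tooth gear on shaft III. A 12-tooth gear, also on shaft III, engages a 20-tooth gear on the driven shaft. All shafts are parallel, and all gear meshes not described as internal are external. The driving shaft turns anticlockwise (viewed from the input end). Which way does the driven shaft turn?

the driving shaft → shaft II: external mesh, 1 reversal → CW.
shaft II → shaft III: external mesh, 1 reversal → CCW.
shaft III → the driven shaft: external mesh, 1 reversal → CW.
3 reversals in total — an odd number — so the driven shaft turns opposite to the driving shaft.

clockwise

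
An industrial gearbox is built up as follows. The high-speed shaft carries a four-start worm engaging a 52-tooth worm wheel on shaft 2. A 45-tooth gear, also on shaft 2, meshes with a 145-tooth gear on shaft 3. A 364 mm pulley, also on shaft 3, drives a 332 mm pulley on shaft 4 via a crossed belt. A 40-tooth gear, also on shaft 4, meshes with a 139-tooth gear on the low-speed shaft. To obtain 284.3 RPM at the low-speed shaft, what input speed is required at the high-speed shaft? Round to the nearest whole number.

Overall ratio R = 13 × 3.2222 × 0.91209 × 3.475 = 132.77.
Required input speed = output speed × R = 284.3 × 132.77 = 37746 RPM.

37746 RPM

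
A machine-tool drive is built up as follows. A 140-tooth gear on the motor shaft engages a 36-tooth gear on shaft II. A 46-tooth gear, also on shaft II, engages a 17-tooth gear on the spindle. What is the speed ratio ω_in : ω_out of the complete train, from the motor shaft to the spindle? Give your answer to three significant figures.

Each stage contributes driven/driver: gear mesh 36/140 = 0.25714, gear mesh 17/46 = 0.36957.
Overall: 0.25714 × 0.36957 = 0.095031.

0.0950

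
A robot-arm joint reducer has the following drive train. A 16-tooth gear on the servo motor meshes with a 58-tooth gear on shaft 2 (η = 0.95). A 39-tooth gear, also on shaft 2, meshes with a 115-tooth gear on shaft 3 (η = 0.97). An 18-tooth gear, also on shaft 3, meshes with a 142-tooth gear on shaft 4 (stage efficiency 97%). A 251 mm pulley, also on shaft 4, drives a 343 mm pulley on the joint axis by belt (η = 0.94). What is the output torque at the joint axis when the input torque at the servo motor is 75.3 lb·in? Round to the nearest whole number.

7291 lb·in

Gear mesh: ratio = 58/16 = 3.625; torque at shaft 2 = 75.3 × 3.625 × 0.95 = 259.31 lb·in.
Gear mesh: ratio = 115/39 = 2.9487; torque at shaft 3 = 259.31 × 2.9487 × 0.97 = 741.71 lb·in.
Gear mesh: ratio = 142/18 = 7.8889; torque at shaft 4 = 741.71 × 7.8889 × 0.97 = 5675.7 lb·in.
Belt: ratio = 343/251 = 1.3665; torque at the joint axis = 5675.7 × 1.3665 × 0.94 = 7290.7 lb·in.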